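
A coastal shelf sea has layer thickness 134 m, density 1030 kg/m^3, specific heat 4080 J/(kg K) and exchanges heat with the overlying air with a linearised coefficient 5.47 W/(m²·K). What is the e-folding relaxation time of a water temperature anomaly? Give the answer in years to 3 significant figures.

Areal heat capacity C = ρ c_p D = 1030 × 4080 × 134 = 5.63×10^8 J/(m^2 K).
Relaxation time τ = C / λ = 5.63×10^8 / 5.47 = 1.03×10^8 s.
In years: 1.03×10^8 s / (3.156×10^7 s/year) = 3.26 years.

3.26 years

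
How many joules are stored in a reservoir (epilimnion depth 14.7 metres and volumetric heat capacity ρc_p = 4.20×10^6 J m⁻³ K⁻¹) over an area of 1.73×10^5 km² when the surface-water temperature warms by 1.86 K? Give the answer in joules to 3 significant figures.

Areal heat capacity C = ρc_p × D = 4.20×10^6 × 14.7 = 6.17×10^7 J/(m²·K).
Heat per unit area: q = C ΔT = 6.17×10^7 × 1.86 = 1.15×10^8 J/m².
Total heat: Q = q × A = 1.15×10^8 × (1.73×10^5 × 10⁶ m²) = 1.99×10^19 J.

1.99×10^19 J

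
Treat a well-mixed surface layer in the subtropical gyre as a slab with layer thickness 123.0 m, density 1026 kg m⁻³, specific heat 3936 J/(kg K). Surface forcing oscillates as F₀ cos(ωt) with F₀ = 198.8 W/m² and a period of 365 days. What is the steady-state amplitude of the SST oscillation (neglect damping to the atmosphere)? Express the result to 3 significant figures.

2.01 K

Areal heat capacity C = ρ c_p D = 1026 × 3936 × 123.0 = 4.97×10^8 J/(m^2 K).
Angular frequency ω = 2π / T = 2π / 3.15×10^7 s = 1.99×10^-7 s⁻¹.
Cω = 4.97×10^8 × 1.99×10^-7 = 99.0 W/(m²·K).
Amplitude A = F₀ / (Cω) = 198.8 / 99.0 = 2.01 K.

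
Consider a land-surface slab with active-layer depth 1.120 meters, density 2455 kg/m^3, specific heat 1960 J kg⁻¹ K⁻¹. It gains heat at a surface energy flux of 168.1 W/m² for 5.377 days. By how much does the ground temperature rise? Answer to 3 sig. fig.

14.5 K

Areal heat capacity C = ρ c_p D = 2455 × 1960 × 1.120 = 5.39×10^6 J/(m²·K).
Net heat input Q = F Δt = 168.1 × (5.377 days × 86400 s/day) = 7.81×10^7 J/m².
ΔT = Q / C = 7.81×10^7 / 5.39×10^6 = 14.5 K.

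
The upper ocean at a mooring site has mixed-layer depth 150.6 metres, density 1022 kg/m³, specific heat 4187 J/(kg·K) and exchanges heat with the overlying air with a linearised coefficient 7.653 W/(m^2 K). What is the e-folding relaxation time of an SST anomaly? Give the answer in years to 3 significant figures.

2.67 years

Areal heat capacity C = ρ c_p D = 1022 × 4187 × 150.6 = 6.44×10^8 J/(m^2 K).
Relaxation time τ = C / λ = 6.44×10^8 / 7.653 = 8.42×10^7 s.
In years: 8.42×10^7 s / (3.156×10^7 s/year) = 2.67 years.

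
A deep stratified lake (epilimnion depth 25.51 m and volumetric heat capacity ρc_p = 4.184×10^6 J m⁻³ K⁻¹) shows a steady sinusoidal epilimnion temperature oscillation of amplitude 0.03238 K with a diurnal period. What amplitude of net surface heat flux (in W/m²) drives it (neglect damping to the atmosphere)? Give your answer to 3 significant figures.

Areal heat capacity C = ρc_p × D = 4.184×10^6 × 25.51 = 1.07×10^8 J m⁻² K⁻¹.
ω = 2π / 86400 s = 7.27×10^-5 s⁻¹.
Cω = 1.07×10^8 × 7.27×10^-5 = 7760 W/(m²·K).
F₀ = A × Cω = 0.03238 × 7760 = 251 W/m².

251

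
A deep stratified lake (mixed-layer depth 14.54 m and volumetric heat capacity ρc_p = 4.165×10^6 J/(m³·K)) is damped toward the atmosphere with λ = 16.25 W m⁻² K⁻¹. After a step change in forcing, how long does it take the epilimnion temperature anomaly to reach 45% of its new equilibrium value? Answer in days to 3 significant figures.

25.8 days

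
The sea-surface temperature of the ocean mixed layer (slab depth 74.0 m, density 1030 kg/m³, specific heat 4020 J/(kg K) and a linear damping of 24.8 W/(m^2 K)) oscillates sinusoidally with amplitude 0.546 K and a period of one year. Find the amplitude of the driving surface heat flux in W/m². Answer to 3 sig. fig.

36.0

Areal heat capacity C = ρ c_p D = 1030 × 4020 × 74.0 = 3.06×10^8 J/(m^2 K).
ω = 2π / 3.15×10^7 s = 1.99×10^-7 s⁻¹.
√((Cω)² + λ²) = √((61.0)² + 24.8²) = 65.9 W/(m²·K).
F₀ = A × √((Cω)²+λ²) = 0.546 × 65.9 = 36.0 W/m².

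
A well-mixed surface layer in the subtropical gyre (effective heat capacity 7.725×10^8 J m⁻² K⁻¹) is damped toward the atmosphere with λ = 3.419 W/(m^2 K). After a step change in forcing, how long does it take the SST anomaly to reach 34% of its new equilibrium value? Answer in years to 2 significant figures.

3.0 years

Areal heat capacity C = 7.725×10^8 J m⁻² K⁻¹ (given).
τ = C / λ = 7.72×10^8 / 3.419 = 2.26×10^8 s.
Fraction reached: 1 − e^(−t/τ) = 0.34 ⇒ t = −τ ln(1 − 0.34) = τ × 0.416.
t = 9.39×10^7 s = 2.97 years.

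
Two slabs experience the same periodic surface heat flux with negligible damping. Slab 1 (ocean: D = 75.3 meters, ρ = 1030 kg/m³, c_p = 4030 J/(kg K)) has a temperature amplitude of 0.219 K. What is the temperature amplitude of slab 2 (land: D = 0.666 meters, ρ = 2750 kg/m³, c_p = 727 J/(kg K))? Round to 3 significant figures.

51.4 K

C_ocean = 3.13×10^8 J/(m²·K); C_land = 1.33×10^6 J/(m²·K).
A ∝ 1/C ⇒ A_land = A_ocean × C_ocean/C_land = 0.219 × 235 = 51.4 K.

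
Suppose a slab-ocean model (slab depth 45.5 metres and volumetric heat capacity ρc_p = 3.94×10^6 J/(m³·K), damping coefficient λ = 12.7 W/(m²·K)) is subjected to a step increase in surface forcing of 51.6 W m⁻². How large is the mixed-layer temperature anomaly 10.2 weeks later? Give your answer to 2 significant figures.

Areal heat capacity C = ρc_p × D = 3.94×10^6 × 45.5 = 1.79×10^8 J/(m^2 K).
τ = C / λ = 1.79×10^8 / 12.7 = 1.41×10^7 s.
Equilibrium anomaly ΔT_eq = F / λ = 51.6 / 12.7 = 4.06 K.
t = 10.2 weeks = 6.17×10^6 s, so t/τ = 0.437.
ΔT(t) = ΔT_eq (1 − e^(−t/τ)) = 4.06 × (1 − e^−0.437) = 1.44 K.

1.4 K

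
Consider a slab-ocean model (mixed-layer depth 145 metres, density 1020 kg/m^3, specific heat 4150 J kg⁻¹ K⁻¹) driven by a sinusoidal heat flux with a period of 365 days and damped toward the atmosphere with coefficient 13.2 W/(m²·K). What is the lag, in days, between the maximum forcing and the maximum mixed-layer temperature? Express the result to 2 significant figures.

85 days

Areal heat capacity C = ρ c_p D = 1020 × 4150 × 145 = 6.14×10^8 J/(m²·K).
ω = 2π / 3.15×10^7 s = 1.99×10^-7 s⁻¹.
Phase lag φ = arctan(Cω/λ) = arctan(122/13.2) = 1.46 rad.
Time lag = φ / ω = 1.46 / 1.99×10^-7 = 7.34×10^6 s = 85.0 days.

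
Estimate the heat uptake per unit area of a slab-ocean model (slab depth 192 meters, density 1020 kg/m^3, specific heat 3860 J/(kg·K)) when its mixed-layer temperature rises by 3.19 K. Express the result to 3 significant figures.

Areal heat capacity C = ρ c_p D = 1020 × 3860 × 192 = 7.56×10^8 J/(m²·K).
ΔQ = C ΔT = 7.56×10^8 × 3.19 = 2.41×10^9 J/m².

2.41×10^9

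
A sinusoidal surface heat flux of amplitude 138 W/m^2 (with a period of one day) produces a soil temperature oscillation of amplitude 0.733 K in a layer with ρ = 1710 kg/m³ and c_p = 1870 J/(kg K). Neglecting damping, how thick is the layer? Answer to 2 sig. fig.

0.81 m

ω = 2π / 86400 s = 7.27×10^-5 s⁻¹.
Required C = F₀ / (A ω) = 138 / (0.733 × 7.27×10^-5) = 2.59×10^6 J/(m²·K).
D = C / (ρ c_p) = 2.59×10^6 / (1710 × 1870) = 0.810 m.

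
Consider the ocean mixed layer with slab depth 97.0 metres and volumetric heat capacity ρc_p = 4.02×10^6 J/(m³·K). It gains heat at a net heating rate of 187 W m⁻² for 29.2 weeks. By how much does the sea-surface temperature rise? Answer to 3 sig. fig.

8.47 K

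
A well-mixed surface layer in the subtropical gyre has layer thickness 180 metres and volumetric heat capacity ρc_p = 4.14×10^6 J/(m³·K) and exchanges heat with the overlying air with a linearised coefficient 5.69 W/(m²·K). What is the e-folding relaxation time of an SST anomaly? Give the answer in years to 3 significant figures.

4.15 years

Areal heat capacity C = ρc_p × D = 4.14×10^6 × 180 = 7.45×10^8 J/(m^2 K).
Relaxation time τ = C / λ = 7.45×10^8 / 5.69 = 1.31×10^8 s.
In years: 1.31×10^8 s / (3.156×10^7 s/year) = 4.15 years.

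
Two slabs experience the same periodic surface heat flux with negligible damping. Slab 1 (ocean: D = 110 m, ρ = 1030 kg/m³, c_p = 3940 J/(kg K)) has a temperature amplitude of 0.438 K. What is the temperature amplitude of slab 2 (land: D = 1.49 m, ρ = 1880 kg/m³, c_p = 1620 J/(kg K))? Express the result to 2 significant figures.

43 K

C_ocean = 4.46×10^8 J/(m²·K); C_land = 4.54×10^6 J/(m²·K).
A ∝ 1/C ⇒ A_land = A_ocean × C_ocean/C_land = 0.438 × 98.4 = 43.1 K.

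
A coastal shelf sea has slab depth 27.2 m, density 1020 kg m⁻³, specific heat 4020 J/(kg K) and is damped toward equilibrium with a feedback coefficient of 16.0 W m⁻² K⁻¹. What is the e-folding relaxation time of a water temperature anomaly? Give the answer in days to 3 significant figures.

Areal heat capacity C = ρ c_p D = 1020 × 4020 × 27.2 = 1.12×10^8 J m⁻² K⁻¹.
Relaxation time τ = C / λ = 1.12×10^8 / 16.0 = 6.97×10^6 s.
In days: 6.97×10^6 s / (86400 s/day) = 80.7 days.

80.7 days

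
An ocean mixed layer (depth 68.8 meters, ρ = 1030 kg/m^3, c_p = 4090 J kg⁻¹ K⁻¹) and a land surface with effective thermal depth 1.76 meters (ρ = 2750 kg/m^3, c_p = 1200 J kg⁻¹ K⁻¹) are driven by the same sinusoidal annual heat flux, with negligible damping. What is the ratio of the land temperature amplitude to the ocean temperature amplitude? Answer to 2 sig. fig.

50

C_ocean = 1030 × 4090 × 68.8 = 2.90×10^8 J/(m²·K).
C_land = 2750 × 1200 × 1.76 = 5.81×10^6 J/(m²·K).
Undamped amplitude ∝ 1/C, so A_land/A_ocean = C_ocean/C_land = 49.9.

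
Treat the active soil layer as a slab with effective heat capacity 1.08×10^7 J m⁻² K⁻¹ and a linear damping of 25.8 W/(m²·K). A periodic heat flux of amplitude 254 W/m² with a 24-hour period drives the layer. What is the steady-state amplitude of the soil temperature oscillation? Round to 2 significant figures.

0.32 K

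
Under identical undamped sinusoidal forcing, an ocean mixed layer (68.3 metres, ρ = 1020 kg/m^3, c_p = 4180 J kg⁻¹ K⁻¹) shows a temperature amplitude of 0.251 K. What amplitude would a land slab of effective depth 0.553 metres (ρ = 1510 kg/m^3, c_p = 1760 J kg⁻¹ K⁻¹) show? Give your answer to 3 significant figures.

C_ocean = 2.91×10^8 J/(m²·K); C_land = 1.47×10^6 J/(m²·K).
A ∝ 1/C ⇒ A_land = A_ocean × C_ocean/C_land = 0.251 × 198 = 49.7 K.

49.7 K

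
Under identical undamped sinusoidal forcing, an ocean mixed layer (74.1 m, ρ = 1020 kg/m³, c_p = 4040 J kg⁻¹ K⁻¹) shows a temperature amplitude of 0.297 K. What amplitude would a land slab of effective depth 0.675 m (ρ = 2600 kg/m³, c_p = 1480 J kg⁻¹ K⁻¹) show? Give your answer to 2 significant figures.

35 K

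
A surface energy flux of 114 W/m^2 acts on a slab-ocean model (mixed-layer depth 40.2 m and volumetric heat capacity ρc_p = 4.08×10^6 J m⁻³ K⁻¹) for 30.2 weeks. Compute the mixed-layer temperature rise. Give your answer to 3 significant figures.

Areal heat capacity C = ρc_p × D = 4.08×10^6 × 40.2 = 1.64×10^8 J m⁻² K⁻¹.
Net heat input Q = F Δt = 114 × (30.2 weeks × 6.048×10^5 s/week) = 2.08×10^9 J/m².
ΔT = Q / C = 2.08×10^9 / 1.64×10^8 = 12.7 K.

12.7 K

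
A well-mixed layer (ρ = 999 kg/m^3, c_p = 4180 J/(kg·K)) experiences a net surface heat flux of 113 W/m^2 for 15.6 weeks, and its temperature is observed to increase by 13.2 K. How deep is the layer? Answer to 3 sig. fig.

Heat input Q = F Δt = 113 × 9.43×10^6 s = 1.07×10^9 J/m².
Required areal heat capacity C = Q / ΔT = 8.08×10^7 J/(m²·K).
Depth D = C / (ρ c_p) = 8.08×10^7 / (999 × 4180) = 19.3 m.

19.3 m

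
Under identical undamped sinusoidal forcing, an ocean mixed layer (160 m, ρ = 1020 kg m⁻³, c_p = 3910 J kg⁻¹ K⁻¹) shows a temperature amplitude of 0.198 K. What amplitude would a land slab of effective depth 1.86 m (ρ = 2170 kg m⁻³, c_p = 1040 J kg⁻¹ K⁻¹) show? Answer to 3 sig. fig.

30.1 K

C_ocean = 6.38×10^8 J/(m²·K); C_land = 4.20×10^6 J/(m²·K).
A ∝ 1/C ⇒ A_land = A_ocean × C_ocean/C_land = 0.198 × 152 = 30.1 K.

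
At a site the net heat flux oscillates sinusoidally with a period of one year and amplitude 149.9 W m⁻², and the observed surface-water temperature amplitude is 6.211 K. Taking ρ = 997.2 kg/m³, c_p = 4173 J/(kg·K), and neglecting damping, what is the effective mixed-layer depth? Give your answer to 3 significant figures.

29.1 m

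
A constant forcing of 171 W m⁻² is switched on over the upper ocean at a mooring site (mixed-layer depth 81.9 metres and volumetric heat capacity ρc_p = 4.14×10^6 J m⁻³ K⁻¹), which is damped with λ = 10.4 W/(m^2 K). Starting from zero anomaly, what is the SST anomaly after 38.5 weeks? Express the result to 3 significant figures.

Areal heat capacity C = ρc_p × D = 4.14×10^6 × 81.9 = 3.39×10^8 J/(m²·K).
τ = C / λ = 3.39×10^8 / 10.4 = 3.26×10^7 s.
Equilibrium anomaly ΔT_eq = F / λ = 171 / 10.4 = 16.4 K.
t = 38.5 weeks = 2.33×10^7 s, so t/τ = 0.714.
ΔT(t) = ΔT_eq (1 − e^(−t/τ)) = 16.4 × (1 − e^−0.714) = 8.39 K.

8.39 K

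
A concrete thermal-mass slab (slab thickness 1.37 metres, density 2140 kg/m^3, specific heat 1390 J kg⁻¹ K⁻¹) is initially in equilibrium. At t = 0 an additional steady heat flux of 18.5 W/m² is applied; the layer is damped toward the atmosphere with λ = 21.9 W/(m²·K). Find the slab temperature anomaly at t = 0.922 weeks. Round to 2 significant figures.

0.80 K

Areal heat capacity C = ρ c_p D = 2140 × 1390 × 1.37 = 4.08×10^6 J/(m^2 K).
τ = C / λ = 4.08×10^6 / 21.9 = 1.86×10^5 s.
Equilibrium anomaly ΔT_eq = F / λ = 18.5 / 21.9 = 0.845 K.
t = 0.922 weeks = 5.58×10^5 s, so t/τ = 3.00.
ΔT(t) = ΔT_eq (1 − e^(−t/τ)) = 0.845 × (1 − e^−3.00) = 0.803 K.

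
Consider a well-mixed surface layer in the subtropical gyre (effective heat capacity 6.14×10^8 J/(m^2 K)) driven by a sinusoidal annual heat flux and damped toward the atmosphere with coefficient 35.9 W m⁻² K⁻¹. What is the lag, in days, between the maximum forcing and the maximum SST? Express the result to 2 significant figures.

75 days

Areal heat capacity C = 6.14×10^8 J/(m^2 K) (given).
ω = 2π / 3.15×10^7 s = 1.99×10^-7 s⁻¹.
Phase lag φ = arctan(Cω/λ) = arctan(122/35.9) = 1.29 rad.
Time lag = φ / ω = 1.29 / 1.99×10^-7 = 6.45×10^6 s = 74.7 days.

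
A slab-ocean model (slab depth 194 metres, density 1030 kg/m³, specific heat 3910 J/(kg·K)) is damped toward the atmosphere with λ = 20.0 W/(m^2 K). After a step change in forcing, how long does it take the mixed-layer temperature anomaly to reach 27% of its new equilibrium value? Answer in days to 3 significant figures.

142 days

Areal heat capacity C = ρ c_p D = 1030 × 3910 × 194 = 7.81×10^8 J/(m^2 K).
τ = C / λ = 7.81×10^8 / 20.0 = 3.91×10^7 s.
Fraction reached: 1 − e^(−t/τ) = 0.27 ⇒ t = −τ ln(1 − 0.27) = τ × 0.315.
t = 1.23×10^7 s = 142 days.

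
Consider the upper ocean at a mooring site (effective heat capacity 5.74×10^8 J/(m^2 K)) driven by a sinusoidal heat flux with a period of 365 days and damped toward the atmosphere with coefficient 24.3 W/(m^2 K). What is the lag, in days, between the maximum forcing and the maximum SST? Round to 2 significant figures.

Areal heat capacity C = 5.74×10^8 J/(m^2 K) (given).
ω = 2π / 3.15×10^7 s = 1.99×10^-7 s⁻¹.
Phase lag φ = arctan(Cω/λ) = arctan(114/24.3) = 1.36 rad.
Time lag = φ / ω = 1.36 / 1.99×10^-7 = 6.83×10^6 s = 79.1 days.

79 days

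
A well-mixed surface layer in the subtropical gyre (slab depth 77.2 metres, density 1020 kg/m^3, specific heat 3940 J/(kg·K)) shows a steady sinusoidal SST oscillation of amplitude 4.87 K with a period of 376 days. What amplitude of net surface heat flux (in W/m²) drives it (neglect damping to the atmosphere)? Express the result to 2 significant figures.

290

Areal heat capacity C = ρ c_p D = 1020 × 3940 × 77.2 = 3.10×10^8 J m⁻² K⁻¹.
ω = 2π / 3.25×10^7 s = 1.93×10^-7 s⁻¹.
Cω = 3.10×10^8 × 1.93×10^-7 = 60.0 W/(m²·K).
F₀ = A × Cω = 4.87 × 60.0 = 292 W/m².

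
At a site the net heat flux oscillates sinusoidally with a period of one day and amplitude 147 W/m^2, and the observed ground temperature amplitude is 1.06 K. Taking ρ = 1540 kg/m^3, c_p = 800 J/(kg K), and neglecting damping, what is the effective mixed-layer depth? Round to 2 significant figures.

1.5 m

ω = 2π / 86400 s = 7.27×10^-5 s⁻¹.
Required C = F₀ / (A ω) = 147 / (1.06 × 7.27×10^-5) = 1.91×10^6 J/(m²·K).
D = C / (ρ c_p) = 1.91×10^6 / (1540 × 800) = 1.55 m.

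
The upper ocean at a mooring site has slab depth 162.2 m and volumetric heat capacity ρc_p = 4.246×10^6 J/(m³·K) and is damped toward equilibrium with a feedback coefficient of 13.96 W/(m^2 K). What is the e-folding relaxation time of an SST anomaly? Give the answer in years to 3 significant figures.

Areal heat capacity C = ρc_p × D = 4.246×10^6 × 162.2 = 6.89×10^8 J/(m²·K).
Relaxation time τ = C / λ = 6.89×10^8 / 13.96 = 4.93×10^7 s.
In years: 4.93×10^7 s / (3.156×10^7 s/year) = 1.56 years.

1.56 years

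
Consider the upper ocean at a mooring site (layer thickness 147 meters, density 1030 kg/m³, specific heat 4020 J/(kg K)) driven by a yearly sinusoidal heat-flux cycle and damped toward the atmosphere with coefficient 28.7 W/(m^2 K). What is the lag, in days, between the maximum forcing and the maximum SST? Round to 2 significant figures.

Areal heat capacity C = ρ c_p D = 1030 × 4020 × 147 = 6.09×10^8 J/(m^2 K).
ω = 2π / 3.15×10^7 s = 1.99×10^-7 s⁻¹.
Phase lag φ = arctan(Cω/λ) = arctan(121/28.7) = 1.34 rad.
Time lag = φ / ω = 1.34 / 1.99×10^-7 = 6.72×10^6 s = 77.8 days.

78 days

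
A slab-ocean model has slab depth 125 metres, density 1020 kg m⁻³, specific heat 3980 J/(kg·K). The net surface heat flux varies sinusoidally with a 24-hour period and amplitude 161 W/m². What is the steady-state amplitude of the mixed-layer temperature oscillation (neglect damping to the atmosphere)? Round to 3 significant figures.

Areal heat capacity C = ρ c_p D = 1020 × 3980 × 125 = 5.07×10^8 J/(m^2 K).
Angular frequency ω = 2π / T = 2π / 86400 s = 7.27×10^-5 s⁻¹.
Cω = 5.07×10^8 × 7.27×10^-5 = 36900 W/(m²·K).
Amplitude A = F₀ / (Cω) = 161 / 36900 = 0.00436 K.

0.00436 K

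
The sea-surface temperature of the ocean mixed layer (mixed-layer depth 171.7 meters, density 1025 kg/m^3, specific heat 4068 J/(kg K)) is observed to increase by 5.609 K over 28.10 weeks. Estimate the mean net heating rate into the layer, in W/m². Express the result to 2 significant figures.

240

Areal heat capacity C = ρ c_p D = 1025 × 4068 × 171.7 = 7.16×10^8 J/(m^2 K).
Required heat per unit area: Q = C ΔT = 7.16×10^8 × 5.609 = 4.02×10^9 J/m².
Flux F = Q / Δt = 4.02×10^9 / 1.70×10^7 s = 236 W/m².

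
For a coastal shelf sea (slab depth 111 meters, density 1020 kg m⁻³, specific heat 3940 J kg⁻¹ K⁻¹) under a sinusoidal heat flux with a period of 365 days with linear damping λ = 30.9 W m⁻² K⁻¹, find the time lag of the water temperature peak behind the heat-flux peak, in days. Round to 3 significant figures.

Areal heat capacity C = ρ c_p D = 1020 × 3940 × 111 = 4.46×10^8 J/(m^2 K).
ω = 2π / 3.15×10^7 s = 1.99×10^-7 s⁻¹.
Phase lag φ = arctan(Cω/λ) = arctan(88.9/30.9) = 1.24 rad.
Time lag = φ / ω = 1.24 / 1.99×10^-7 = 6.20×10^6 s = 71.8 days.

71.8 days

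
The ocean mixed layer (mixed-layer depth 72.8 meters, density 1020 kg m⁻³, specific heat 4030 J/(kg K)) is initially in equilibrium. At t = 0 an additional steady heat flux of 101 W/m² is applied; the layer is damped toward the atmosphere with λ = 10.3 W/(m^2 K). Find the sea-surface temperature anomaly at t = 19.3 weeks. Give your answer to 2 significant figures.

3.2 K

Areal heat capacity C = ρ c_p D = 1020 × 4030 × 72.8 = 2.99×10^8 J/(m²·K).
τ = C / λ = 2.99×10^8 / 10.3 = 2.91×10^7 s.
Equilibrium anomaly ΔT_eq = F / λ = 101 / 10.3 = 9.81 K.
t = 19.3 weeks = 1.17×10^7 s, so t/τ = 0.402.
ΔT(t) = ΔT_eq (1 − e^(−t/τ)) = 9.81 × (1 − e^−0.402) = 3.24 K.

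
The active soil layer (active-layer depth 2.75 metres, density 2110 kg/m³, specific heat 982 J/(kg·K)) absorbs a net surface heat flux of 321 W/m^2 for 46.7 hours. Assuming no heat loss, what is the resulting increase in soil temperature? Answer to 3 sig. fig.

9.47 K

Areal heat capacity C = ρ c_p D = 2110 × 982 × 2.75 = 5.70×10^6 J m⁻² K⁻¹.
Net heat input Q = F Δt = 321 × (46.7 hours × 3600 s/hour) = 5.40×10^7 J/m².
ΔT = Q / C = 5.40×10^7 / 5.70×10^6 = 9.47 K.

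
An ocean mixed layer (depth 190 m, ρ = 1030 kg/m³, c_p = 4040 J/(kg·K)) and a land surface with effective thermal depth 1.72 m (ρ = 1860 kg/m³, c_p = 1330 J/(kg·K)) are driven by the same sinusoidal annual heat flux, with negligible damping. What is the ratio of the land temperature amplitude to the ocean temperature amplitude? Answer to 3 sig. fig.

C_ocean = 1030 × 4040 × 190 = 7.91×10^8 J/(m²·K).
C_land = 1860 × 1330 × 1.72 = 4.25×10^6 J/(m²·K).
Undamped amplitude ∝ 1/C, so A_land/A_ocean = C_ocean/C_land = 186.

186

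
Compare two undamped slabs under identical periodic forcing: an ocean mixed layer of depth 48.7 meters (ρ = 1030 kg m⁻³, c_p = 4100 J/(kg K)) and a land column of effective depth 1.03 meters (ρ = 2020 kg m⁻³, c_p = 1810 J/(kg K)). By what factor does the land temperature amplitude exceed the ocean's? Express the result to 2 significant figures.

C_ocean = 1030 × 4100 × 48.7 = 2.06×10^8 J/(m²·K).
C_land = 2020 × 1810 × 1.03 = 3.77×10^6 J/(m²·K).
Undamped amplitude ∝ 1/C, so A_land/A_ocean = C_ocean/C_land = 54.6.

55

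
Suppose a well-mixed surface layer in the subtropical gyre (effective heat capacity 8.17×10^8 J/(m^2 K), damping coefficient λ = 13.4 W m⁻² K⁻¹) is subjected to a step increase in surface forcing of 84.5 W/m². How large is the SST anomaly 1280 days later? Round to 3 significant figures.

Areal heat capacity C = 8.17×10^8 J/(m^2 K) (given).
τ = C / λ = 8.17×10^8 / 13.4 = 6.10×10^7 s.
Equilibrium anomaly ΔT_eq = F / λ = 84.5 / 13.4 = 6.31 K.
t = 1280 days = 1.11×10^8 s, so t/τ = 1.81.
ΔT(t) = ΔT_eq (1 − e^(−t/τ)) = 6.31 × (1 − e^−1.81) = 5.28 K.

5.28 K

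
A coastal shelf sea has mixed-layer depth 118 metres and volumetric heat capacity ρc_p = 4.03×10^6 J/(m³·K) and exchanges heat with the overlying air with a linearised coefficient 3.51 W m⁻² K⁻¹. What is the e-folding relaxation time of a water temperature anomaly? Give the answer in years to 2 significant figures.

Areal heat capacity C = ρc_p × D = 4.03×10^6 × 118 = 4.76×10^8 J/(m²·K).
Relaxation time τ = C / λ = 4.76×10^8 / 3.51 = 1.35×10^8 s.
In years: 1.35×10^8 s / (3.156×10^7 s/year) = 4.29 years.

4.3 years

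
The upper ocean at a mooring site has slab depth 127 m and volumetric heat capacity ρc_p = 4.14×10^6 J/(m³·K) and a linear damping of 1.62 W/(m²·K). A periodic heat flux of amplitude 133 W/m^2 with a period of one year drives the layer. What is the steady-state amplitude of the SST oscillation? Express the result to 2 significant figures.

Areal heat capacity C = ρc_p × D = 4.14×10^6 × 127 = 5.26×10^8 J/(m²·K).
Angular frequency ω = 2π / T = 2π / 3.15×10^7 s = 1.99×10^-7 s⁻¹.
√((Cω)² + λ²) = √((105)² + 1.62²) = 105 W/(m²·K).
Amplitude A = F₀ / √((Cω)²+λ²) = 133 / 105 = 1.27 K.

1.3 K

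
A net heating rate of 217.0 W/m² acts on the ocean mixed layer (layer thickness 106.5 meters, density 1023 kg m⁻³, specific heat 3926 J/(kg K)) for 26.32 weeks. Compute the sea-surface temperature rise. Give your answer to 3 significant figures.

Areal heat capacity C = ρ c_p D = 1023 × 3926 × 106.5 = 4.28×10^8 J m⁻² K⁻¹.
Net heat input Q = F Δt = 217.0 × (26.32 weeks × 6.048×10^5 s/week) = 3.45×10^9 J/m².
ΔT = Q / C = 3.45×10^9 / 4.28×10^8 = 8.08 K.

8.08 K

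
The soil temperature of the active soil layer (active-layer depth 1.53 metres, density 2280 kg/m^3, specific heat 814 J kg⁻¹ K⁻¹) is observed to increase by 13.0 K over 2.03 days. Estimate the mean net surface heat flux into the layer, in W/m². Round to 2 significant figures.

210

Areal heat capacity C = ρ c_p D = 2280 × 814 × 1.53 = 2.84×10^6 J/(m^2 K).
Required heat per unit area: Q = C ΔT = 2.84×10^6 × 13.0 = 3.69×10^7 J/m².
Flux F = Q / Δt = 3.69×10^7 / 1.75×10^5 s = 210 W/m².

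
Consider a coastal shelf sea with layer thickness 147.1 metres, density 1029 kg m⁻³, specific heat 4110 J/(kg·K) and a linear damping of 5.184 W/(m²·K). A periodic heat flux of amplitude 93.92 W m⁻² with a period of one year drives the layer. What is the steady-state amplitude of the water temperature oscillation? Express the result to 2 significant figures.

0.76 K

Areal heat capacity C = ρ c_p D = 1029 × 4110 × 147.1 = 6.22×10^8 J m⁻² K⁻¹.
Angular frequency ω = 2π / T = 2π / 3.15×10^7 s = 1.99×10^-7 s⁻¹.
√((Cω)² + λ²) = √((124)² + 5.184²) = 124 W/(m²·K).
Amplitude A = F₀ / √((Cω)²+λ²) = 93.92 / 124 = 0.757 K.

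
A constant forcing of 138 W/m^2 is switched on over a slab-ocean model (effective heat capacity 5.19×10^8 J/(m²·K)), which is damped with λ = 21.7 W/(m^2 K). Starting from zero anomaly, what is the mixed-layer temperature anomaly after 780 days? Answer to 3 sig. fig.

5.98 K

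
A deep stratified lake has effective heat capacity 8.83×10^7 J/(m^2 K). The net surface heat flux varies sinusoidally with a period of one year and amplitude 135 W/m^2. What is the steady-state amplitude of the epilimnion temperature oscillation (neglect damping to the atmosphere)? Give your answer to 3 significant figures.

7.67 K

Areal heat capacity C = 8.83×10^7 J/(m^2 K) (given).
Angular frequency ω = 2π / T = 2π / 3.15×10^7 s = 1.99×10^-7 s⁻¹.
Cω = 8.83×10^7 × 1.99×10^-7 = 17.6 W/(m²·K).
Amplitude A = F₀ / (Cω) = 135 / 17.6 = 7.67 K.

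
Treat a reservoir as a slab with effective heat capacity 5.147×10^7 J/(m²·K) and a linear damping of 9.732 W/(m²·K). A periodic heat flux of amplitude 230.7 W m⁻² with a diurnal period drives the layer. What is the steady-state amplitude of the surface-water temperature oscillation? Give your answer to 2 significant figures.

0.062 K

Areal heat capacity C = 5.147×10^7 J/(m²·K) (given).
Angular frequency ω = 2π / T = 2π / 86400 s = 7.27×10^-5 s⁻¹.
√((Cω)² + λ²) = √((3740)² + 9.732²) = 3740 W/(m²·K).
Amplitude A = F₀ / √((Cω)²+λ²) = 230.7 / 3740 = 0.0616 K.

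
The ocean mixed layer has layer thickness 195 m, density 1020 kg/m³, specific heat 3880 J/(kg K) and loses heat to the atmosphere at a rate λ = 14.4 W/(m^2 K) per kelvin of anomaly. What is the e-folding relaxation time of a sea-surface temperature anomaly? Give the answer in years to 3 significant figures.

1.70 years

Areal heat capacity C = ρ c_p D = 1020 × 3880 × 195 = 7.72×10^8 J/(m²·K).
Relaxation time τ = C / λ = 7.72×10^8 / 14.4 = 5.36×10^7 s.
In years: 5.36×10^7 s / (3.156×10^7 s/year) = 1.70 years.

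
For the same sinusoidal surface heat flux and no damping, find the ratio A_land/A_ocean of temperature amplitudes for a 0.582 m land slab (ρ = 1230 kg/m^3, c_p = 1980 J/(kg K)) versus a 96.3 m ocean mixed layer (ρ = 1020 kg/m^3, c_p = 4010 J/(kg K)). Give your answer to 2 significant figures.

280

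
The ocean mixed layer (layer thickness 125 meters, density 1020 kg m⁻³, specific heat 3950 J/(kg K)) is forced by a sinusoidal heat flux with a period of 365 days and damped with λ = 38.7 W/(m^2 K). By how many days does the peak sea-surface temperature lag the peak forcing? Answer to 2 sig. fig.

Areal heat capacity C = ρ c_p D = 1020 × 3950 × 125 = 5.04×10^8 J m⁻² K⁻¹.
ω = 2π / 3.15×10^7 s = 1.99×10^-7 s⁻¹.
Phase lag φ = arctan(Cω/λ) = arctan(100/38.7) = 1.20 rad.
Time lag = φ / ω = 1.20 / 1.99×10^-7 = 6.04×10^6 s = 69.9 days.

70 days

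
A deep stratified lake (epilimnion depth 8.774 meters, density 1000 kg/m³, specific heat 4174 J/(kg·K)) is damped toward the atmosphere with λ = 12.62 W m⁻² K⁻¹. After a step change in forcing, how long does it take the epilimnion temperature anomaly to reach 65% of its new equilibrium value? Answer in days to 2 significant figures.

Areal heat capacity C = ρ c_p D = 1000 × 4174 × 8.774 = 3.66×10^7 J/(m²·K).
τ = C / λ = 3.66×10^7 / 12.62 = 2.90×10^6 s.
Fraction reached: 1 − e^(−t/τ) = 0.65 ⇒ t = −τ ln(1 − 0.65) = τ × 1.05.
t = 3.05×10^6 s = 35.3 days.

35 days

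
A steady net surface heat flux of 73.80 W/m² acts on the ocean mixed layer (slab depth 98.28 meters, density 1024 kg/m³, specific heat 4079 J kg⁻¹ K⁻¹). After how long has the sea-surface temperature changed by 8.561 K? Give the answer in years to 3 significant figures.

1.51 years

Areal heat capacity C = ρ c_p D = 1024 × 4079 × 98.28 = 4.11×10^8 J/(m^2 K).
Time required: Δt = C ΔT / F = 4.11×10^8 × 8.561 / 73.80 = 4.76×10^7 s.
In years: 4.76×10^7 s / (3.156×10^7 s/year) = 1.51 years.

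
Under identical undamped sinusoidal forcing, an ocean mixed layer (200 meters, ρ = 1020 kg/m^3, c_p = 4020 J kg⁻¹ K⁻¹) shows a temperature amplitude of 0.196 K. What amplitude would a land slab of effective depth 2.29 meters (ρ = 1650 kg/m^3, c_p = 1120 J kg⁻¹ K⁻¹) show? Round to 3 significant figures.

38.0 K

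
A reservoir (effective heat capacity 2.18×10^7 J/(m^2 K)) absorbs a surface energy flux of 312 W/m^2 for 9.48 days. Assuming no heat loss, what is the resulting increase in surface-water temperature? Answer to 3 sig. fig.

11.7 K

Areal heat capacity C = 2.18×10^7 J/(m^2 K) (given).
Net heat input Q = F Δt = 312 × (9.48 days × 86400 s/day) = 2.56×10^8 J/m².
ΔT = Q / C = 2.56×10^8 / 2.18×10^7 = 11.7 K.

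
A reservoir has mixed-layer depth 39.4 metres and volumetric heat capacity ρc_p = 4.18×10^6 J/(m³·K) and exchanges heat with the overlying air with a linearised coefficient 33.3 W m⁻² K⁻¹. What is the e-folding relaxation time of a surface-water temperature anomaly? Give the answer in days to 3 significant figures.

57.2 days

Areal heat capacity C = ρc_p × D = 4.18×10^6 × 39.4 = 1.65×10^8 J m⁻² K⁻¹.
Relaxation time τ = C / λ = 1.65×10^8 / 33.3 = 4.95×10^6 s.
In days: 4.95×10^6 s / (86400 s/day) = 57.2 days.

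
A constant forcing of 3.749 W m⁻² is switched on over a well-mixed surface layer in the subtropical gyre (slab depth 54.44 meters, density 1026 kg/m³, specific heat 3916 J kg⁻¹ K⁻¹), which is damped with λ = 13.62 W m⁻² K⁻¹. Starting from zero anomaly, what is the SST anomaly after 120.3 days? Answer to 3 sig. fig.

0.131 K

Areal heat capacity C = ρ c_p D = 1026 × 3916 × 54.44 = 2.19×10^8 J/(m²·K).
τ = C / λ = 2.19×10^8 / 13.62 = 1.61×10^7 s.
Equilibrium anomaly ΔT_eq = F / λ = 3.749 / 13.62 = 0.275 K.
t = 120.3 days = 1.04×10^7 s, so t/τ = 0.647.
ΔT(t) = ΔT_eq (1 − e^(−t/τ)) = 0.275 × (1 − e^−0.647) = 0.131 K.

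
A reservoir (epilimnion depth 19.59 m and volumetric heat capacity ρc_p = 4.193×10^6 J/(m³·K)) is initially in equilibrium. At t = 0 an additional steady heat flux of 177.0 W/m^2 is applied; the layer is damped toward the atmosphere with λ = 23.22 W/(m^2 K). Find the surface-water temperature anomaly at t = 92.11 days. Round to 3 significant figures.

Areal heat capacity C = ρc_p × D = 4.193×10^6 × 19.59 = 8.21×10^7 J m⁻² K⁻¹.
τ = C / λ = 8.21×10^7 / 23.22 = 3.54×10^6 s.
Equilibrium anomaly ΔT_eq = F / λ = 177.0 / 23.22 = 7.62 K.
t = 92.11 days = 7.96×10^6 s, so t/τ = 2.25.
ΔT(t) = ΔT_eq (1 − e^(−t/τ)) = 7.62 × (1 − e^−2.25) = 6.82 K.

6.82 K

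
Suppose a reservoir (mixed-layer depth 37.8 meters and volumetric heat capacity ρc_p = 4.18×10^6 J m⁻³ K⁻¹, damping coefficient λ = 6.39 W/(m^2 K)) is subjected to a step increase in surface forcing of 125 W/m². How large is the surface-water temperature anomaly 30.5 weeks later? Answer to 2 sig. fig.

10 K

Areal heat capacity C = ρc_p × D = 4.18×10^6 × 37.8 = 1.58×10^8 J/(m²·K).
τ = C / λ = 1.58×10^8 / 6.39 = 2.47×10^7 s.
Equilibrium anomaly ΔT_eq = F / λ = 125 / 6.39 = 19.6 K.
t = 30.5 weeks = 1.84×10^7 s, so t/τ = 0.746.
ΔT(t) = ΔT_eq (1 − e^(−t/τ)) = 19.6 × (1 − e^−0.746) = 10.3 K.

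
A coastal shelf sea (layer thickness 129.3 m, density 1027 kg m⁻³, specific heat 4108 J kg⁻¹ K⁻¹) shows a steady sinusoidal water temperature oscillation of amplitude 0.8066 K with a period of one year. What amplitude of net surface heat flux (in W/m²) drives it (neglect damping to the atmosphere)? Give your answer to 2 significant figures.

88

Areal heat capacity C = ρ c_p D = 1027 × 4108 × 129.3 = 5.46×10^8 J m⁻² K⁻¹.
ω = 2π / 3.15×10^7 s = 1.99×10^-7 s⁻¹.
Cω = 5.46×10^8 × 1.99×10^-7 = 109 W/(m²·K).
F₀ = A × Cω = 0.8066 × 109 = 87.7 W/m².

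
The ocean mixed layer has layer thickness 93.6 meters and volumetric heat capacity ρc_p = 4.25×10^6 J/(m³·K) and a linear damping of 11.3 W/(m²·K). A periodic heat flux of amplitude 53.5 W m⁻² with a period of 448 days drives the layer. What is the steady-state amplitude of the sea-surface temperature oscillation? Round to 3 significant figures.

Areal heat capacity C = ρc_p × D = 4.25×10^6 × 93.6 = 3.98×10^8 J/(m^2 K).
Angular frequency ω = 2π / T = 2π / 3.87×10^7 s = 1.62×10^-7 s⁻¹.
√((Cω)² + λ²) = √((64.6)² + 11.3²) = 65.6 W/(m²·K).
Amplitude A = F₀ / √((Cω)²+λ²) = 53.5 / 65.6 = 0.816 K.

0.816 K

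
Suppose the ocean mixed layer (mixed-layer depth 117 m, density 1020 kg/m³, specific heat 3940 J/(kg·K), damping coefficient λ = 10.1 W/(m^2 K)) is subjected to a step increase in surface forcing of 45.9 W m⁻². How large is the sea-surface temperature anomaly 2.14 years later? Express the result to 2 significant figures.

3.5 K

Areal heat capacity C = ρ c_p D = 1020 × 3940 × 117 = 4.70×10^8 J/(m^2 K).
τ = C / λ = 4.70×10^8 / 10.1 = 4.66×10^7 s.
Equilibrium anomaly ΔT_eq = F / λ = 45.9 / 10.1 = 4.54 K.
t = 2.14 years = 6.75×10^7 s, so t/τ = 1.45.
ΔT(t) = ΔT_eq (1 − e^(−t/τ)) = 4.54 × (1 − e^−1.45) = 3.48 K.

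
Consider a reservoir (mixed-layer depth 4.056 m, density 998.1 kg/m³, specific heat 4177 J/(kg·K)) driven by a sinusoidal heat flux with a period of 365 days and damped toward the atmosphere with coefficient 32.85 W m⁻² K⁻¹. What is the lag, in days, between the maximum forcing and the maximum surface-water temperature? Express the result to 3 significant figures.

Areal heat capacity C = ρ c_p D = 998.1 × 4177 × 4.056 = 1.69×10^7 J/(m²·K).
ω = 2π / 3.15×10^7 s = 1.99×10^-7 s⁻¹.
Phase lag φ = arctan(Cω/λ) = arctan(3.37/32.85) = 0.102 rad.
Time lag = φ / ω = 0.102 / 1.99×10^-7 = 5.13×10^5 s = 5.94 days.

5.94 days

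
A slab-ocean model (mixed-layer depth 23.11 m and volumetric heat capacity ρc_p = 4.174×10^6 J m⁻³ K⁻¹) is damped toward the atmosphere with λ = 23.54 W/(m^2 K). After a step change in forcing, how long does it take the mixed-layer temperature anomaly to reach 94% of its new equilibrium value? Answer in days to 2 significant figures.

130 days

Areal heat capacity C = ρc_p × D = 4.174×10^6 × 23.11 = 9.65×10^7 J/(m^2 K).
τ = C / λ = 9.65×10^7 / 23.54 = 4.10×10^6 s.
Fraction reached: 1 − e^(−t/τ) = 0.94 ⇒ t = −τ ln(1 − 0.94) = τ × 2.81.
t = 1.15×10^7 s = 133 days.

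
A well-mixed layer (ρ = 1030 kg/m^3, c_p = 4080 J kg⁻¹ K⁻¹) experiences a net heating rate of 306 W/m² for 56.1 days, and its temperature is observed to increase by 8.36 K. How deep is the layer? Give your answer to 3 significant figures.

Heat input Q = F Δt = 306 × 4.85×10^6 s = 1.48×10^9 J/m².
Required areal heat capacity C = Q / ΔT = 1.77×10^8 J/(m²·K).
Depth D = C / (ρ c_p) = 1.77×10^8 / (1030 × 4080) = 42.2 m.

42.2 m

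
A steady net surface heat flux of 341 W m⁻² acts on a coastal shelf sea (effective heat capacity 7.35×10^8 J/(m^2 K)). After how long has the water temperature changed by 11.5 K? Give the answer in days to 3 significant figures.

Areal heat capacity C = 7.35×10^8 J/(m^2 K) (given).
Time required: Δt = C ΔT / F = 7.35×10^8 × 11.5 / 341 = 2.48×10^7 s.
In days: 2.48×10^7 s / (86400 s/day) = 287 days.

287 days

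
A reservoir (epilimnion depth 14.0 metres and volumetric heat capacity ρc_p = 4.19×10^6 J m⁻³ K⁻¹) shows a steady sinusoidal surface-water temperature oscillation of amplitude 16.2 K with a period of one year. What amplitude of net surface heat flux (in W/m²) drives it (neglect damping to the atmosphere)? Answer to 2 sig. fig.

190

Areal heat capacity C = ρc_p × D = 4.19×10^6 × 14.0 = 5.87×10^7 J m⁻² K⁻¹.
ω = 2π / 3.15×10^7 s = 1.99×10^-7 s⁻¹.
Cω = 5.87×10^7 × 1.99×10^-7 = 11.7 W/(m²·K).
F₀ = A × Cω = 16.2 × 11.7 = 189 W/m².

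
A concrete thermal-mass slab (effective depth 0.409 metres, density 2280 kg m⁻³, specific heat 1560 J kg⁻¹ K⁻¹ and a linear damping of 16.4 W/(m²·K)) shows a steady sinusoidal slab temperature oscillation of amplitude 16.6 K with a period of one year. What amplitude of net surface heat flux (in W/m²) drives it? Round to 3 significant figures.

272

Areal heat capacity C = ρ c_p D = 2280 × 1560 × 0.409 = 1.45×10^6 J m⁻² K⁻¹.
ω = 2π / 3.15×10^7 s = 1.99×10^-7 s⁻¹.
√((Cω)² + λ²) = √((0.290)² + 16.4²) = 16.4 W/(m²·K).
F₀ = A × √((Cω)²+λ²) = 16.6 × 16.4 = 272 W/m².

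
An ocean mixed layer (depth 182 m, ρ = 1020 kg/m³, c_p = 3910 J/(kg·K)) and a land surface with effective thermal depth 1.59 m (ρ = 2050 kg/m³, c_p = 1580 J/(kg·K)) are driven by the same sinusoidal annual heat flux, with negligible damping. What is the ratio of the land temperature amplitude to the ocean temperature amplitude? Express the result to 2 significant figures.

140

C_ocean = 1020 × 3910 × 182 = 7.26×10^8 J/(m²·K).
C_land = 2050 × 1580 × 1.59 = 5.15×10^6 J/(m²·K).
Undamped amplitude ∝ 1/C, so A_land/A_ocean = C_ocean/C_land = 141.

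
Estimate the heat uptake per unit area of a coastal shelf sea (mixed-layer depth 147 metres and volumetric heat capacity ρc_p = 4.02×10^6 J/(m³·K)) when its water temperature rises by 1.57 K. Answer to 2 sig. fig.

Areal heat capacity C = ρc_p × D = 4.02×10^6 × 147 = 5.91×10^8 J m⁻² K⁻¹.
ΔQ = C ΔT = 5.91×10^8 × 1.57 = 9.28×10^8 J/m².

9.3×10^8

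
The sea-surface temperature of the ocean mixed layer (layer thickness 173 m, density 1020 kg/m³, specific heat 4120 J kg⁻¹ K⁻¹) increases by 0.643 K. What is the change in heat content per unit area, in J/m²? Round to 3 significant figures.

Areal heat capacity C = ρ c_p D = 1020 × 4120 × 173 = 7.27×10^8 J m⁻² K⁻¹.
ΔQ = C ΔT = 7.27×10^8 × 0.643 = 4.67×10^8 J/m².

4.67×10^8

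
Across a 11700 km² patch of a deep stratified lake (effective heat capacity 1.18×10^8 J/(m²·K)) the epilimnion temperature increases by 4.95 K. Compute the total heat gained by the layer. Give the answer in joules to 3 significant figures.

6.83×10^18 J

Areal heat capacity C = 1.18×10^8 J/(m²·K) (given).
Heat per unit area: q = C ΔT = 1.18×10^8 × 4.95 = 5.84×10^8 J/m².
Total heat: Q = q × A = 5.84×10^8 × (11700 × 10⁶ m²) = 6.83×10^18 J.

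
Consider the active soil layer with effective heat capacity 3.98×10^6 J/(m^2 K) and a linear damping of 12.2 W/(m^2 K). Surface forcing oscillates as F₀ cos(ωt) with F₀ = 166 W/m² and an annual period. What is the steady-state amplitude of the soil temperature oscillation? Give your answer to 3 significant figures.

13.6 K

Areal heat capacity C = 3.98×10^6 J/(m^2 K) (given).
Angular frequency ω = 2π / T = 2π / 3.15×10^7 s = 1.99×10^-7 s⁻¹.
√((Cω)² + λ²) = √((0.793)² + 12.2²) = 12.2 W/(m²·K).
Amplitude A = F₀ / √((Cω)²+λ²) = 166 / 12.2 = 13.6 K.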